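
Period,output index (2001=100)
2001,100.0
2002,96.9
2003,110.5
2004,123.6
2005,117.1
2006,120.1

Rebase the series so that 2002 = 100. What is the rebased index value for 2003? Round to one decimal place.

Rebased(2003) = 110.5 / 96.9 × 100 = 114.0351

114.0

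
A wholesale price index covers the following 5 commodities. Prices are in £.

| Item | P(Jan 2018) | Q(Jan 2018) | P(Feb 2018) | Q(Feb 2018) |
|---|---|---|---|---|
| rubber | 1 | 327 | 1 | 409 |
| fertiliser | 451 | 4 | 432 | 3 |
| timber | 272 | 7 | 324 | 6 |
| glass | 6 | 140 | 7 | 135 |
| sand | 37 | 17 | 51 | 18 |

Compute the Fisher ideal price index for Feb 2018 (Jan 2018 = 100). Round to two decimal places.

Laspeyres component (base-period weights):
ΣP(Feb 2018)Q(Jan 2018) = 1×327 + 432×4 + 324×7 + 7×140 + 51×17 = 327 + 1728 + 2268 + 980 + 867 = 6170
ΣP(Jan 2018)Q(Jan 2018) = 1×327 + 451×4 + 272×7 + 6×140 + 37×17 = 327 + 1804 + 1904 + 840 + 629 = 5504
L = 6170 / 5504 × 100 = 112.1003
Paasche component (current-period weights):
ΣP(Feb 2018)Q(Feb 2018) = 1×409 + 432×3 + 324×6 + 7×135 + 51×18 = 409 + 1296 + 1944 + 945 + 918 = 5512
ΣP(Jan 2018)Q(Feb 2018) = 1×409 + 451×3 + 272×6 + 6×135 + 37×18 = 409 + 1353 + 1632 + 810 + 666 = 4870
P = 5512 / 4870 × 100 = 113.1828
Fisher = √(L × P) = √(112.1003 × 113.1828) = 112.6402

112.64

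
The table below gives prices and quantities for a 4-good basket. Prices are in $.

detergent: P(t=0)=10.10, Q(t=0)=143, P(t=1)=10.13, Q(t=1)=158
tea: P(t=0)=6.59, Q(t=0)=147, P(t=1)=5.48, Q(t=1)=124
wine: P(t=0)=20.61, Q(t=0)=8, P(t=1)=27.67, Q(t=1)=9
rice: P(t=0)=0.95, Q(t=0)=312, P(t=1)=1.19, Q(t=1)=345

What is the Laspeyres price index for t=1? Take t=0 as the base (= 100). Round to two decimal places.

Laspeyres price index uses base-period quantities as weights.
ΣP(t=1)·Q(t=0) = 10.13×143 + 5.48×147 + 27.67×8 + 1.19×312 = 1448.59 + 805.56 + 221.36 + 371.28 = 2846.79
ΣP(t=0)·Q(t=0) = 10.10×143 + 6.59×147 + 20.61×8 + 0.95×312 = 1444.3 + 968.73 + 164.88 + 296.4 = 2874.31
Index = 2846.79 / 2874.31 × 100 = 99.0426

99.04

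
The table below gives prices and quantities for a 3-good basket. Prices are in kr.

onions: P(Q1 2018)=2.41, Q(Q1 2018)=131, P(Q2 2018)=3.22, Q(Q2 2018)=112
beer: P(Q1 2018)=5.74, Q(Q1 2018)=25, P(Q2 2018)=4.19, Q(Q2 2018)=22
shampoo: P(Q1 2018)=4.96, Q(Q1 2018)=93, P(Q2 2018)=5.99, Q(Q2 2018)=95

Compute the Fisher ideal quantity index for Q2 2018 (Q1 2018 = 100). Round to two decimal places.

94.27

Laspeyres component (base-period weights):
ΣP(Q1 2018)Q(Q2 2018) = 2.41×112 + 5.74×22 + 4.96×95 = 269.92 + 126.28 + 471.2 = 867.4
ΣP(Q1 2018)Q(Q1 2018) = 2.41×131 + 5.74×25 + 4.96×93 = 315.71 + 143.5 + 461.28 = 920.49
L = 867.4 / 920.49 × 100 = 94.2324
Paasche component (current-period weights):
ΣP(Q2 2018)Q(Q2 2018) = 3.22×112 + 4.19×22 + 5.99×95 = 360.64 + 92.18 + 569.05 = 1021.87
ΣP(Q2 2018)Q(Q1 2018) = 3.22×131 + 4.19×25 + 5.99×93 = 421.82 + 104.75 + 557.07 = 1083.64
P = 1021.87 / 1083.64 × 100 = 94.2998
Fisher = √(L × P) = √(94.2324 × 94.2998) = 94.2661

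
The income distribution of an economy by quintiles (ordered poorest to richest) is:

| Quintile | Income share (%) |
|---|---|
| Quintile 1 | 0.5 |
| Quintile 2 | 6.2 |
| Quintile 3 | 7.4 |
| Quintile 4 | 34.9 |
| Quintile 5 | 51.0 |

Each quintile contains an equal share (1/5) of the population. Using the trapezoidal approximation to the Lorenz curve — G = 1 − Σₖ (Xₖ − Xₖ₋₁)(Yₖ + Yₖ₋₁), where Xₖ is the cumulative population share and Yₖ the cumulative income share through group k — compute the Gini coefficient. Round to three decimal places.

Cumulative income shares Yₖ: 0.0050, 0.0670, 0.1410, 0.4900, 1.0000
Σ (Xₖ−Xₖ₋₁)(Yₖ+Yₖ₋₁) = (1/5)(0.0050+0.0000) + (1/5)(0.0670+0.0050) + (1/5)(0.1410+0.0670) + (1/5)(0.4900+0.1410) + (1/5)(1.0000+0.4900)
  = 0.0010 + 0.0144 + 0.0416 + 0.1262 + 0.2980 = 0.4812
G = 1 − 0.4812 = 0.5188

0.519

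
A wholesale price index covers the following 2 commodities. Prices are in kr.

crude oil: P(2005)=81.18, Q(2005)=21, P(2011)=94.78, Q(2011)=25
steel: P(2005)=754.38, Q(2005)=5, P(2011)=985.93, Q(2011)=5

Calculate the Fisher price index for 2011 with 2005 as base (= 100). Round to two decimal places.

126.09

Laspeyres component (base-period weights):
ΣP(2011)Q(2005) = 94.78×21 + 985.93×5 = 1990.38 + 4929.65 = 6920.03
ΣP(2005)Q(2005) = 81.18×21 + 754.38×5 = 1704.78 + 3771.9 = 5476.68
L = 6920.03 / 5476.68 × 100 = 126.3545
Paasche component (current-period weights):
ΣP(2011)Q(2011) = 94.78×25 + 985.93×5 = 2369.5 + 4929.65 = 7299.15
ΣP(2005)Q(2011) = 81.18×25 + 754.38×5 = 2029.5 + 3771.9 = 5801.4
P = 7299.15 / 5801.4 × 100 = 125.8170
Fisher = √(L × P) = √(126.3545 × 125.8170) = 126.0855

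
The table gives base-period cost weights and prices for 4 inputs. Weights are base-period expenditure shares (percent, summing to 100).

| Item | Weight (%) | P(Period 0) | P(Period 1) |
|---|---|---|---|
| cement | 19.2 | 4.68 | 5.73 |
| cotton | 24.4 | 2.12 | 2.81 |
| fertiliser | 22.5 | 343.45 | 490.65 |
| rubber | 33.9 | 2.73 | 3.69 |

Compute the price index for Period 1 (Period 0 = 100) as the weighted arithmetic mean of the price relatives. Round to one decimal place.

cement: 19.2 × (5.73/4.68) = 19.2 × 1.224359 = 23.5077
cotton: 24.4 × (2.81/2.12) = 24.4 × 1.325472 = 32.3415
fertiliser: 22.5 × (490.65/343.45) = 22.5 × 1.428592 = 32.1433
rubber: 33.9 × (3.69/2.73) = 33.9 × 1.351648 = 45.8209
Index = Σ wᵢ·(p₁ᵢ/p₀ᵢ) = 23.5077 + 32.3415 + 32.1433 + 45.8209 = 133.8134

133.8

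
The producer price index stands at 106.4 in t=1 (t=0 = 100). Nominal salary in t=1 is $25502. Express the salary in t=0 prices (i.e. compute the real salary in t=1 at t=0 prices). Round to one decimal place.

Real = Nominal ÷ (Index/100) = 25502 ÷ (106.4/100)
     = 25502 ÷ 1.064 = 23968.0451

23968.0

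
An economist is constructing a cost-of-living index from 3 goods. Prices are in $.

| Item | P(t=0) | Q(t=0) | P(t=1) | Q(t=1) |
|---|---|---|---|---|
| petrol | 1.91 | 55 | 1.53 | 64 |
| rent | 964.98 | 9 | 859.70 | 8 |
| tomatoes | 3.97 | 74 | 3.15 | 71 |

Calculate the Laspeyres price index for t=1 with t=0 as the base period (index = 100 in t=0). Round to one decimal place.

88.7

Laspeyres price index uses base-period quantities as weights.
ΣP(t=1)·Q(t=0) = 1.53×55 + 859.70×9 + 3.15×74 = 84.15 + 7737.3 + 233.1 = 8054.55
ΣP(t=0)·Q(t=0) = 1.91×55 + 964.98×9 + 3.97×74 = 105.05 + 8684.82 + 293.78 = 9083.65
Index = 8054.55 / 9083.65 × 100 = 88.6709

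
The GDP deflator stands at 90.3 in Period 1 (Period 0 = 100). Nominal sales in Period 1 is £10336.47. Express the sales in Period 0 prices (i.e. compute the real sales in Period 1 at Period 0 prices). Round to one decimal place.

11446.8

Real = Nominal ÷ (Index/100) = 10336.47 ÷ (90.3/100)
     = 10336.47 ÷ 0.903 = 11446.8106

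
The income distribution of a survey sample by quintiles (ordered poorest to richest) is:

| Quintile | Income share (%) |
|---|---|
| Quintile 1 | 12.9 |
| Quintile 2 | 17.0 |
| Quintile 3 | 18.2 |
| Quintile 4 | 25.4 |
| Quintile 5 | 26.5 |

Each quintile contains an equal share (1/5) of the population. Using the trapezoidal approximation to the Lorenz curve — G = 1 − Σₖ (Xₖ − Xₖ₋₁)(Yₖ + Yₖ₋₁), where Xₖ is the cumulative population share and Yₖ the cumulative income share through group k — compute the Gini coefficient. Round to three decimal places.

Cumulative income shares Yₖ: 0.1290, 0.2990, 0.4810, 0.7350, 1.0000
Σ (Xₖ−Xₖ₋₁)(Yₖ+Yₖ₋₁) = (1/5)(0.1290+0.0000) + (1/5)(0.2990+0.1290) + (1/5)(0.4810+0.2990) + (1/5)(0.7350+0.4810) + (1/5)(1.0000+0.7350)
  = 0.0258 + 0.0856 + 0.1560 + 0.2432 + 0.3470 = 0.8576
G = 1 − 0.8576 = 0.1424

0.142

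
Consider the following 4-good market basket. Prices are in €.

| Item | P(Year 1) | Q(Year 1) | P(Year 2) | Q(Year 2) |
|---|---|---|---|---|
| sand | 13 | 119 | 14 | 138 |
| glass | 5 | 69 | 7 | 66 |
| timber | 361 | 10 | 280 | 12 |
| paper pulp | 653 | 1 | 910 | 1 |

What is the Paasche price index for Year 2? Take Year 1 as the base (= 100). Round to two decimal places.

Paasche price index uses current-period quantities as weights.
ΣP(Year 2)·Q(Year 2) = 14×138 + 7×66 + 280×12 + 910×1 = 1932 + 462 + 3360 + 910 = 6664
ΣP(Year 1)·Q(Year 2) = 13×138 + 5×66 + 361×12 + 653×1 = 1794 + 330 + 4332 + 653 = 7109
Index = 6664 / 7109 × 100 = 93.7403

93.74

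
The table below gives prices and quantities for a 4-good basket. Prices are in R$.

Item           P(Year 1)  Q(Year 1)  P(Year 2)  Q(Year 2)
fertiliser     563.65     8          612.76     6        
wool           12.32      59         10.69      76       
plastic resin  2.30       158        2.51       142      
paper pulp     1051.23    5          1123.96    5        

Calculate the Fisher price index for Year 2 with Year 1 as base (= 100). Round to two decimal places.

106.04

Laspeyres component (base-period weights):
ΣP(Year 2)Q(Year 1) = 612.76×8 + 10.69×59 + 2.51×158 + 1123.96×5 = 4902.08 + 630.71 + 396.58 + 5619.8 = 11549.17
ΣP(Year 1)Q(Year 1) = 563.65×8 + 12.32×59 + 2.30×158 + 1051.23×5 = 4509.2 + 726.88 + 363.4 + 5256.15 = 10855.63
L = 11549.17 / 10855.63 × 100 = 106.3888
Paasche component (current-period weights):
ΣP(Year 2)Q(Year 2) = 612.76×6 + 10.69×76 + 2.51×142 + 1123.96×5 = 3676.56 + 812.44 + 356.42 + 5619.8 = 10465.22
ΣP(Year 1)Q(Year 2) = 563.65×6 + 12.32×76 + 2.30×142 + 1051.23×5 = 3381.9 + 936.32 + 326.6 + 5256.15 = 9900.97
P = 10465.22 / 9900.97 × 100 = 105.6989
Fisher = √(L × P) = √(106.3888 × 105.6989) = 106.0433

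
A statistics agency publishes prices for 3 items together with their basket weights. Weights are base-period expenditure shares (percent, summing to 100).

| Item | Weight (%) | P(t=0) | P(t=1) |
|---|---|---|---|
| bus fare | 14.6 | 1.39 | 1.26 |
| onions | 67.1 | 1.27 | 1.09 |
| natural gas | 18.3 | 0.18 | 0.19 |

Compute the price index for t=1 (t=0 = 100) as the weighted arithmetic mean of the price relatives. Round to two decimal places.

bus fare: 14.6 × (1.26/1.39) = 14.6 × 0.906475 = 13.2345
onions: 67.1 × (1.09/1.27) = 67.1 × 0.858268 = 57.5898
natural gas: 18.3 × (0.19/0.18) = 18.3 × 1.055556 = 19.3167
Index = Σ wᵢ·(p₁ᵢ/p₀ᵢ) = 13.2345 + 57.5898 + 19.3167 = 90.1410

90.14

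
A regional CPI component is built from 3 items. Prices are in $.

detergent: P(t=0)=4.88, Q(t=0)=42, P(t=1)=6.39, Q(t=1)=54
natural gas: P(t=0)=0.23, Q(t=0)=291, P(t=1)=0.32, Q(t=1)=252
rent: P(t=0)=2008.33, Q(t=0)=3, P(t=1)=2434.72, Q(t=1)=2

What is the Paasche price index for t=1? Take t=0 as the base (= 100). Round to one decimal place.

122.1

Paasche price index uses current-period quantities as weights.
ΣP(t=1)·Q(t=1) = 6.39×54 + 0.32×252 + 2434.72×2 = 345.06 + 80.64 + 4869.44 = 5295.14
ΣP(t=0)·Q(t=1) = 4.88×54 + 0.23×252 + 2008.33×2 = 263.52 + 57.96 + 4016.66 = 4338.14
Index = 5295.14 / 4338.14 × 100 = 122.0601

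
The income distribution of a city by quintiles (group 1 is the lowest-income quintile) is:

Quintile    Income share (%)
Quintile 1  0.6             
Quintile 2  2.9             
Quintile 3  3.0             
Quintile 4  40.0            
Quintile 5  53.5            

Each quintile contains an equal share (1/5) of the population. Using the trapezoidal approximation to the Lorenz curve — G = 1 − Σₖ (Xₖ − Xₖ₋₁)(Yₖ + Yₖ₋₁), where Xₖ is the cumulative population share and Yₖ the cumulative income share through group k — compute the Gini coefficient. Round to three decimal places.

0.572

Cumulative income shares Yₖ: 0.0060, 0.0350, 0.0650, 0.4650, 1.0000
Σ (Xₖ−Xₖ₋₁)(Yₖ+Yₖ₋₁) = (1/5)(0.0060+0.0000) + (1/5)(0.0350+0.0060) + (1/5)(0.0650+0.0350) + (1/5)(0.4650+0.0650) + (1/5)(1.0000+0.4650)
  = 0.0012 + 0.0082 + 0.0200 + 0.1060 + 0.2930 = 0.4284
G = 1 − 0.4284 = 0.5716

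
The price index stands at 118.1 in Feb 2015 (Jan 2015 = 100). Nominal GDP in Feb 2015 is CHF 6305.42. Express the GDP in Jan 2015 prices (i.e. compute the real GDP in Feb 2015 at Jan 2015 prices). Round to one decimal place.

Real = Nominal ÷ (Index/100) = 6305.42 ÷ (118.1/100)
     = 6305.42 ÷ 1.181 = 5339.0517

5339.1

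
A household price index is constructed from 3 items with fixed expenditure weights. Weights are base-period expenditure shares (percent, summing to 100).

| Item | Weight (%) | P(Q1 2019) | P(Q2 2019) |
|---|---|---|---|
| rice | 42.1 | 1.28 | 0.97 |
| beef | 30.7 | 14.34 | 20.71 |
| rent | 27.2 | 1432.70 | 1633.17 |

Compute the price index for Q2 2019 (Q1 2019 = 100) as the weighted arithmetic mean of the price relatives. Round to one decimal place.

107.2

rice: 42.1 × (0.97/1.28) = 42.1 × 0.757812 = 31.9039
beef: 30.7 × (20.71/14.34) = 30.7 × 1.444212 = 44.3373
rent: 27.2 × (1633.17/1432.70) = 27.2 × 1.139925 = 31.0059
Index = Σ wᵢ·(p₁ᵢ/p₀ᵢ) = 31.9039 + 44.3373 + 31.0059 = 107.2472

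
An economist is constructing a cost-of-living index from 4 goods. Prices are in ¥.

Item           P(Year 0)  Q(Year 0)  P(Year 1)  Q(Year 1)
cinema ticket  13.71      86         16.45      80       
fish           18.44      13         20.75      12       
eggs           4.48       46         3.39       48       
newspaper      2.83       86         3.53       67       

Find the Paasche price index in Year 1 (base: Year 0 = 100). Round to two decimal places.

114.02

Paasche price index uses current-period quantities as weights.
ΣP(Year 1)·Q(Year 1) = 16.45×80 + 20.75×12 + 3.39×48 + 3.53×67 = 1316 + 249 + 162.72 + 236.51 = 1964.23
ΣP(Year 0)·Q(Year 1) = 13.71×80 + 18.44×12 + 4.48×48 + 2.83×67 = 1096.8 + 221.28 + 215.04 + 189.61 = 1722.73
Index = 1964.23 / 1722.73 × 100 = 114.0184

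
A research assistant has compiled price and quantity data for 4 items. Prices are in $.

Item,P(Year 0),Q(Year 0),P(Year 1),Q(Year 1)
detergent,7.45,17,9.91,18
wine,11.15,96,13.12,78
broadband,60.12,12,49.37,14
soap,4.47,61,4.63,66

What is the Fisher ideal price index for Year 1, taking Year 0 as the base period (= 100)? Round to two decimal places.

103.90

Laspeyres component (base-period weights):
ΣP(Year 1)Q(Year 0) = 9.91×17 + 13.12×96 + 49.37×12 + 4.63×61 = 168.47 + 1259.52 + 592.44 + 282.43 = 2302.86
ΣP(Year 0)Q(Year 0) = 7.45×17 + 11.15×96 + 60.12×12 + 4.47×61 = 126.65 + 1070.4 + 721.44 + 272.67 = 2191.16
L = 2302.86 / 2191.16 × 100 = 105.0978
Paasche component (current-period weights):
ΣP(Year 1)Q(Year 1) = 9.91×18 + 13.12×78 + 49.37×14 + 4.63×66 = 178.38 + 1023.36 + 691.18 + 305.58 = 2198.5
ΣP(Year 0)Q(Year 1) = 7.45×18 + 11.15×78 + 60.12×14 + 4.47×66 = 134.1 + 869.7 + 841.68 + 295.02 = 2140.5
P = 2198.5 / 2140.5 × 100 = 102.7096
Fisher = √(L × P) = √(105.0978 × 102.7096) = 103.8968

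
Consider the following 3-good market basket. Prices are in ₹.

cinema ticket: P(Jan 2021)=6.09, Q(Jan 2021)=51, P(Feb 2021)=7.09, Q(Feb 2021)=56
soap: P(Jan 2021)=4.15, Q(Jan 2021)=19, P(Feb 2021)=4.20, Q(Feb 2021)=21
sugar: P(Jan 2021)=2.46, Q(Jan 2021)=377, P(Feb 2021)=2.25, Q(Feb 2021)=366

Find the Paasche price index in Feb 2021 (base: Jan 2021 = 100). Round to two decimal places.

Paasche price index uses current-period quantities as weights.
ΣP(Feb 2021)·Q(Feb 2021) = 7.09×56 + 4.20×21 + 2.25×366 = 397.04 + 88.2 + 823.5 = 1308.74
ΣP(Jan 2021)·Q(Feb 2021) = 6.09×56 + 4.15×21 + 2.46×366 = 341.04 + 87.15 + 900.36 = 1328.55
Index = 1308.74 / 1328.55 × 100 = 98.5089

98.51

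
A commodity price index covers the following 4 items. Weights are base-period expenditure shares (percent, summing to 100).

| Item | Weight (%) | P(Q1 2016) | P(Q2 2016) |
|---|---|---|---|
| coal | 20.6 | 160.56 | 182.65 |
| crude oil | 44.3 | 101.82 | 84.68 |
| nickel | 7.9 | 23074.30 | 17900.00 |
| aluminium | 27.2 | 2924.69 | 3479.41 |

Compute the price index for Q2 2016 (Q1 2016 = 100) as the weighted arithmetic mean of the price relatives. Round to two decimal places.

coal: 20.6 × (182.65/160.56) = 20.6 × 1.137581 = 23.4342
crude oil: 44.3 × (84.68/101.82) = 44.3 × 0.831664 = 36.8427
nickel: 7.9 × (17900.00/23074.30) = 7.9 × 0.775755 = 6.1285
aluminium: 27.2 × (3479.41/2924.69) = 27.2 × 1.189668 = 32.3590
Index = Σ wᵢ·(p₁ᵢ/p₀ᵢ) = 23.4342 + 36.8427 + 6.1285 + 32.3590 = 98.7643

98.76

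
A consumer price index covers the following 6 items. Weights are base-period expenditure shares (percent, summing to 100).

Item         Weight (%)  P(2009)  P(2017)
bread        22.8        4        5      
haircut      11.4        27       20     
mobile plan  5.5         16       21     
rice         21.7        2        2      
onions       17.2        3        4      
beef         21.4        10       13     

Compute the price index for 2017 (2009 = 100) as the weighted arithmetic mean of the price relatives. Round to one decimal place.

bread: 22.8 × (5/4) = 22.8 × 1.250000 = 28.5000
haircut: 11.4 × (20/27) = 11.4 × 0.740741 = 8.4444
mobile plan: 5.5 × (21/16) = 5.5 × 1.312500 = 7.2188
rice: 21.7 × (2/2) = 21.7 × 1.000000 = 21.7000
onions: 17.2 × (4/3) = 17.2 × 1.333333 = 22.9333
beef: 21.4 × (13/10) = 21.4 × 1.300000 = 27.8200
Index = Σ wᵢ·(p₁ᵢ/p₀ᵢ) = 28.5000 + 8.4444 + 7.2188 + 21.7000 + 22.9333 + 27.8200 = 116.6165

116.6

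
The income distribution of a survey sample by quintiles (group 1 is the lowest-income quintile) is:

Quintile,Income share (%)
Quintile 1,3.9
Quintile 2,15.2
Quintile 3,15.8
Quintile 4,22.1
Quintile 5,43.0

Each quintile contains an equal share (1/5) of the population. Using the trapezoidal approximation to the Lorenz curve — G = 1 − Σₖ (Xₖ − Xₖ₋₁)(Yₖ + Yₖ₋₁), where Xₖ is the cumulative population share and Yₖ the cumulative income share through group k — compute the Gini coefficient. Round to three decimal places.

0.340

Cumulative income shares Yₖ: 0.0390, 0.1910, 0.3490, 0.5700, 1.0000
Σ (Xₖ−Xₖ₋₁)(Yₖ+Yₖ₋₁) = (1/5)(0.0390+0.0000) + (1/5)(0.1910+0.0390) + (1/5)(0.3490+0.1910) + (1/5)(0.5700+0.3490) + (1/5)(1.0000+0.5700)
  = 0.0078 + 0.0460 + 0.1080 + 0.1838 + 0.3140 = 0.6596
G = 1 − 0.6596 = 0.3404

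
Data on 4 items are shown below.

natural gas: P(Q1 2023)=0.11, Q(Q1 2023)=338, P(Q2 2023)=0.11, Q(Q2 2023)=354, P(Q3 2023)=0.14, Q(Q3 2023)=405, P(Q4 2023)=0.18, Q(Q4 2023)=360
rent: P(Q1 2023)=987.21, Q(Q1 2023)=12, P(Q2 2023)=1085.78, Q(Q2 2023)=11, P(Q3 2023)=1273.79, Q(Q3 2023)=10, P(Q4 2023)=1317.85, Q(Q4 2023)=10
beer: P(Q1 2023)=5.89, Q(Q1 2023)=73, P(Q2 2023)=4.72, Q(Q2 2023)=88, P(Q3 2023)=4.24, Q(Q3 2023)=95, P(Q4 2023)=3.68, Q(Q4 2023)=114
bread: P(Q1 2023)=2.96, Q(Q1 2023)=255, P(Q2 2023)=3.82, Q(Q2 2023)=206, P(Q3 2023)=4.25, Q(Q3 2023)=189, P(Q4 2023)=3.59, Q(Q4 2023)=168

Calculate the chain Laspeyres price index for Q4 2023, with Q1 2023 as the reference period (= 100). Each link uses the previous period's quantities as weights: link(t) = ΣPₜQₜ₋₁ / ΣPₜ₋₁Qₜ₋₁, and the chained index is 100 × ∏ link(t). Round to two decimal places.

130.36

Link Q1 2023→Q2 2023:
ΣP(Q2 2023)Q(Q1 2023) = 0.11×338 + 1085.78×12 + 4.72×73 + 3.82×255 = 37.18 + 13029.36 + 344.56 + 974.1 = 14385.2
ΣP(Q1 2023)Q(Q1 2023) = 0.11×338 + 987.21×12 + 5.89×73 + 2.96×255 = 37.18 + 11846.52 + 429.97 + 754.8 = 13068.47
link = 14385.2/13068.47 = 1.100756
Link Q2 2023→Q3 2023:
ΣP(Q3 2023)Q(Q2 2023) = 0.14×354 + 1273.79×11 + 4.24×88 + 4.25×206 = 49.56 + 14011.69 + 373.12 + 875.5 = 15309.87
ΣP(Q2 2023)Q(Q2 2023) = 0.11×354 + 1085.78×11 + 4.72×88 + 3.82×206 = 38.94 + 11943.58 + 415.36 + 786.92 = 13184.8
link = 15309.87/13184.8 = 1.161176
Link Q3 2023→Q4 2023:
ΣP(Q4 2023)Q(Q3 2023) = 0.18×405 + 1317.85×10 + 3.68×95 + 3.59×189 = 72.9 + 13178.5 + 349.6 + 678.51 = 14279.51
ΣP(Q3 2023)Q(Q3 2023) = 0.14×405 + 1273.79×10 + 4.24×95 + 4.25×189 = 56.7 + 12737.9 + 402.8 + 803.25 = 14000.65
link = 14279.51/14000.65 = 1.019918
Chained index = 100 × 1.100756 × 1.161176 × 1.019918 = 130.3630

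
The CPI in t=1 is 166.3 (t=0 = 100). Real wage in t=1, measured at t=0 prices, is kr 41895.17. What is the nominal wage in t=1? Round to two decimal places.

69671.67

Nominal = Real × (Index/100) = 41895.17 × (166.3/100)
        = 41895.17 × 1.663 = 69671.6677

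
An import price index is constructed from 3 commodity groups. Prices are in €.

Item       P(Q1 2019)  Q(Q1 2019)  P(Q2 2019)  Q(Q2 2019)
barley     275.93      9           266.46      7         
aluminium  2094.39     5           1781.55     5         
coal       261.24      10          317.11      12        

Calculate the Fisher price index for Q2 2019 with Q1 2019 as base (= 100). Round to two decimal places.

93.41

Laspeyres component (base-period weights):
ΣP(Q2 2019)Q(Q1 2019) = 266.46×9 + 1781.55×5 + 317.11×10 = 2398.14 + 8907.75 + 3171.1 = 14476.99
ΣP(Q1 2019)Q(Q1 2019) = 275.93×9 + 2094.39×5 + 261.24×10 = 2483.37 + 10471.95 + 2612.4 = 15567.72
L = 14476.99 / 15567.72 × 100 = 92.9936
Paasche component (current-period weights):
ΣP(Q2 2019)Q(Q2 2019) = 266.46×7 + 1781.55×5 + 317.11×12 = 1865.22 + 8907.75 + 3805.32 = 14578.29
ΣP(Q1 2019)Q(Q2 2019) = 275.93×7 + 2094.39×5 + 261.24×12 = 1931.51 + 10471.95 + 3134.88 = 15538.34
P = 14578.29 / 15538.34 × 100 = 93.8214
Fisher = √(L × P) = √(92.9936 × 93.8214) = 93.4066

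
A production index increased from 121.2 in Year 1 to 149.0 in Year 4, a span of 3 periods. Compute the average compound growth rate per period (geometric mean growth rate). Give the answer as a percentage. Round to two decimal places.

Growth factor = (149.0/121.2)^(1/3) = (1.229373)^(1/3) = 1.071259
Growth rate = 1.071259 − 1 = 0.071259 = 7.1259%

7.13%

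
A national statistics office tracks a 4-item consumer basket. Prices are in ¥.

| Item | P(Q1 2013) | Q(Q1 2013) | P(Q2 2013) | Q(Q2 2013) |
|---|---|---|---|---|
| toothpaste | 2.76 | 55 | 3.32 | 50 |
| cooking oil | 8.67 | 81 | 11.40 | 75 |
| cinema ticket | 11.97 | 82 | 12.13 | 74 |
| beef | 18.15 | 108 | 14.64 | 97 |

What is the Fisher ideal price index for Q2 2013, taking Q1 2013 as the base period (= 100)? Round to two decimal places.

97.10

Laspeyres component (base-period weights):
ΣP(Q2 2013)Q(Q1 2013) = 3.32×55 + 11.40×81 + 12.13×82 + 14.64×108 = 182.6 + 923.4 + 994.66 + 1581.12 = 3681.78
ΣP(Q1 2013)Q(Q1 2013) = 2.76×55 + 8.67×81 + 11.97×82 + 18.15×108 = 151.8 + 702.27 + 981.54 + 1960.2 = 3795.81
L = 3681.78 / 3795.81 × 100 = 96.9959
Paasche component (current-period weights):
ΣP(Q2 2013)Q(Q2 2013) = 3.32×50 + 11.40×75 + 12.13×74 + 14.64×97 = 166 + 855 + 897.62 + 1420.08 = 3338.7
ΣP(Q1 2013)Q(Q2 2013) = 2.76×50 + 8.67×75 + 11.97×74 + 18.15×97 = 138 + 650.25 + 885.78 + 1760.55 = 3434.58
P = 3338.7 / 3434.58 × 100 = 97.2084
Fisher = √(L × P) = √(96.9959 × 97.2084) = 97.1021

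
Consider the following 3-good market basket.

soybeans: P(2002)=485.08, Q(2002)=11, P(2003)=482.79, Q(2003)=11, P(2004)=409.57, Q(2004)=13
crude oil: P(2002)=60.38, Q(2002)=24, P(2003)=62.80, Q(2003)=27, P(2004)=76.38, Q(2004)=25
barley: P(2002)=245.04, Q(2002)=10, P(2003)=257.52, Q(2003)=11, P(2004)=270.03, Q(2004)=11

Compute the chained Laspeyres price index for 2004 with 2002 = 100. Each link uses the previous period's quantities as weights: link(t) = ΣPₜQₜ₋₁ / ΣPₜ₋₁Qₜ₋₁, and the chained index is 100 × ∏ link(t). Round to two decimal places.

Link 2002→2003:
ΣP(2003)Q(2002) = 482.79×11 + 62.80×24 + 257.52×10 = 5310.69 + 1507.2 + 2575.2 = 9393.09
ΣP(2002)Q(2002) = 485.08×11 + 60.38×24 + 245.04×10 = 5335.88 + 1449.12 + 2450.4 = 9235.4
link = 9393.09/9235.4 = 1.017075
Link 2003→2004:
ΣP(2004)Q(2003) = 409.57×11 + 76.38×27 + 270.03×11 = 4505.27 + 2062.26 + 2970.33 = 9537.86
ΣP(2003)Q(2003) = 482.79×11 + 62.80×27 + 257.52×11 = 5310.69 + 1695.6 + 2832.72 = 9839.01
link = 9537.86/9839.01 = 0.969392
Chained index = 100 × 1.017075 × 0.969392 = 98.5944

98.59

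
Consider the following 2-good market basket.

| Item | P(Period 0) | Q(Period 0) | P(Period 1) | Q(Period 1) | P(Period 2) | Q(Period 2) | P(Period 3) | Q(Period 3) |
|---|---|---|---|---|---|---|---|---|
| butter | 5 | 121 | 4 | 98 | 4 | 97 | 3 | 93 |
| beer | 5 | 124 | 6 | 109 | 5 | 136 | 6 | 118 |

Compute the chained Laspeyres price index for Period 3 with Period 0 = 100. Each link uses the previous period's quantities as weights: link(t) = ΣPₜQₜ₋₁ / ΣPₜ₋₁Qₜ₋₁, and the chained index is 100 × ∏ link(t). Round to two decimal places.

Link Period 0→Period 1:
ΣP(Period 1)Q(Period 0) = 4×121 + 6×124 = 484 + 744 = 1228
ΣP(Period 0)Q(Period 0) = 5×121 + 5×124 = 605 + 620 = 1225
link = 1228/1225 = 1.002449
Link Period 1→Period 2:
ΣP(Period 2)Q(Period 1) = 4×98 + 5×109 = 392 + 545 = 937
ΣP(Period 1)Q(Period 1) = 4×98 + 6×109 = 392 + 654 = 1046
link = 937/1046 = 0.895793
Link Period 2→Period 3:
ΣP(Period 3)Q(Period 2) = 3×97 + 6×136 = 291 + 816 = 1107
ΣP(Period 2)Q(Period 2) = 4×97 + 5×136 = 388 + 680 = 1068
link = 1107/1068 = 1.036517
Chained index = 100 × 1.002449 × 0.895793 × 1.036517 = 93.0779

93.08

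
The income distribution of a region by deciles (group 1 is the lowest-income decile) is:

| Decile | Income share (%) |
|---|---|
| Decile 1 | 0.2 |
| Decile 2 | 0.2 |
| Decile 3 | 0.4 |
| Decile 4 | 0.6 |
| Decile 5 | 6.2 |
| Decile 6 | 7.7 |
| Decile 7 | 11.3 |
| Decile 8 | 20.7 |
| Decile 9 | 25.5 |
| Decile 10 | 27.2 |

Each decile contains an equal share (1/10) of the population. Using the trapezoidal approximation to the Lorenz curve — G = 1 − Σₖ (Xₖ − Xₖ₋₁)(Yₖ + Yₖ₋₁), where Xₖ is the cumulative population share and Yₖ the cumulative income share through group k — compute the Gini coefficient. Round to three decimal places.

Cumulative income shares Yₖ: 0.0020, 0.0040, 0.0080, 0.0140, 0.0760, 0.1530, 0.2660, 0.4730, 0.7280, 1.0000
Σ (Xₖ−Xₖ₋₁)(Yₖ+Yₖ₋₁) = (1/10)(0.0020+0.0000) + (1/10)(0.0040+0.0020) + (1/10)(0.0080+0.0040) + (1/10)(0.0140+0.0080) + (1/10)(0.0760+0.0140) + (1/10)(0.1530+0.0760) + (1/10)(0.2660+0.1530) + (1/10)(0.4730+0.2660) + (1/10)(0.7280+0.4730) + (1/10)(1.0000+0.7280)
  = 0.0002 + 0.0006 + 0.0012 + 0.0022 + 0.0090 + 0.0229 + 0.0419 + 0.0739 + 0.1201 + 0.1728 = 0.4448
G = 1 − 0.4448 = 0.5552

0.555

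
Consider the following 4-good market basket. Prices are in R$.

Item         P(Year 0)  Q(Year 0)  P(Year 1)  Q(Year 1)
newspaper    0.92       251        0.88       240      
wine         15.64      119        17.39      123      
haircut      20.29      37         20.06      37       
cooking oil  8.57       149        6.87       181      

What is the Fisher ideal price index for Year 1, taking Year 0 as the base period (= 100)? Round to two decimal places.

97.98

Laspeyres component (base-period weights):
ΣP(Year 1)Q(Year 0) = 0.88×251 + 17.39×119 + 20.06×37 + 6.87×149 = 220.88 + 2069.41 + 742.22 + 1023.63 = 4056.14
ΣP(Year 0)Q(Year 0) = 0.92×251 + 15.64×119 + 20.29×37 + 8.57×149 = 230.92 + 1861.16 + 750.73 + 1276.93 = 4119.74
L = 4056.14 / 4119.74 × 100 = 98.4562
Paasche component (current-period weights):
ΣP(Year 1)Q(Year 1) = 0.88×240 + 17.39×123 + 20.06×37 + 6.87×181 = 211.2 + 2138.97 + 742.22 + 1243.47 = 4335.86
ΣP(Year 0)Q(Year 1) = 0.92×240 + 15.64×123 + 20.29×37 + 8.57×181 = 220.8 + 1923.72 + 750.73 + 1551.17 = 4446.42
P = 4335.86 / 4446.42 × 100 = 97.5135
Fisher = √(L × P) = √(98.4562 × 97.5135) = 97.9837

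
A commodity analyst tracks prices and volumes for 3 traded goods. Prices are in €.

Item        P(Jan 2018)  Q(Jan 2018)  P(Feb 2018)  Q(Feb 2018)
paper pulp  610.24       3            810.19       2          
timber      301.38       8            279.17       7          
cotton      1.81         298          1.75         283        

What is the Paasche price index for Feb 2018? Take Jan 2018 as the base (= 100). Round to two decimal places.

Paasche price index uses current-period quantities as weights.
ΣP(Feb 2018)·Q(Feb 2018) = 810.19×2 + 279.17×7 + 1.75×283 = 1620.38 + 1954.19 + 495.25 = 4069.82
ΣP(Jan 2018)·Q(Feb 2018) = 610.24×2 + 301.38×7 + 1.81×283 = 1220.48 + 2109.66 + 512.23 = 3842.37
Index = 4069.82 / 3842.37 × 100 = 105.9195

105.92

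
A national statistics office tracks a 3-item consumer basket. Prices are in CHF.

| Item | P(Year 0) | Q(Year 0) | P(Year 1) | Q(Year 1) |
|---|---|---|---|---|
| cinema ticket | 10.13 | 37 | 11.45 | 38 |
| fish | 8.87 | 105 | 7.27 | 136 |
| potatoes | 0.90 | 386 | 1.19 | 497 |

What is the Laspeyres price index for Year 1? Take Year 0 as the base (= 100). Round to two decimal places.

Laspeyres price index uses base-period quantities as weights.
ΣP(Year 1)·Q(Year 0) = 11.45×37 + 7.27×105 + 1.19×386 = 423.65 + 763.35 + 459.34 = 1646.34
ΣP(Year 0)·Q(Year 0) = 10.13×37 + 8.87×105 + 0.90×386 = 374.81 + 931.35 + 347.4 = 1653.56
Index = 1646.34 / 1653.56 × 100 = 99.5634

99.56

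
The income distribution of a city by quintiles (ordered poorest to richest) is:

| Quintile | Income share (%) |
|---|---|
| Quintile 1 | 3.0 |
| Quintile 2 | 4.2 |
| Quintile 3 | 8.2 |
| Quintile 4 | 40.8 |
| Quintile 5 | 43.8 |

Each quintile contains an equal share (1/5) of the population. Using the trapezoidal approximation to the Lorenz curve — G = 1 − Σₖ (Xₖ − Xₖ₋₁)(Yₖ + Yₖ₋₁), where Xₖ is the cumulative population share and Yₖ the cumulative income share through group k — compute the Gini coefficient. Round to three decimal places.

Cumulative income shares Yₖ: 0.0300, 0.0720, 0.1540, 0.5620, 1.0000
Σ (Xₖ−Xₖ₋₁)(Yₖ+Yₖ₋₁) = (1/5)(0.0300+0.0000) + (1/5)(0.0720+0.0300) + (1/5)(0.1540+0.0720) + (1/5)(0.5620+0.1540) + (1/5)(1.0000+0.5620)
  = 0.0060 + 0.0204 + 0.0452 + 0.1432 + 0.3124 = 0.5272
G = 1 − 0.5272 = 0.4728

0.473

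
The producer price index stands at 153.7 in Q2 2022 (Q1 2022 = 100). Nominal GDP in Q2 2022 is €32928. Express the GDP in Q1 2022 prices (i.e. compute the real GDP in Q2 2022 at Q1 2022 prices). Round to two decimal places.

Real = Nominal ÷ (Index/100) = 32928 ÷ (153.7/100)
     = 32928 ÷ 1.537 = 21423.5524

21423.55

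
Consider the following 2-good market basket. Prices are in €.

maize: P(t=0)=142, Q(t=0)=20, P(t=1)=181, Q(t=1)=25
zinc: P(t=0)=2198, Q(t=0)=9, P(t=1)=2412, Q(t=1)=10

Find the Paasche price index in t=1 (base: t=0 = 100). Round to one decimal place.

Paasche price index uses current-period quantities as weights.
ΣP(t=1)·Q(t=1) = 181×25 + 2412×10 = 4525 + 24120 = 28645
ΣP(t=0)·Q(t=1) = 142×25 + 2198×10 = 3550 + 21980 = 25530
Index = 28645 / 25530 × 100 = 112.2013

112.2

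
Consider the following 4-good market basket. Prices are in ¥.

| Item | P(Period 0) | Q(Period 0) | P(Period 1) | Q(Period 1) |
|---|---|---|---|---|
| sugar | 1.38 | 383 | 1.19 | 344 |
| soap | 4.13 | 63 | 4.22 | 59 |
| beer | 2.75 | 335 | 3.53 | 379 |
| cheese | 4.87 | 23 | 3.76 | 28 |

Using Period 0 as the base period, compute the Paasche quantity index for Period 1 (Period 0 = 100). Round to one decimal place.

105.6

Paasche quantity index uses current-period prices as weights.
ΣP(Period 1)·Q(Period 1) = 1.19×344 + 4.22×59 + 3.53×379 + 3.76×28 = 409.36 + 248.98 + 1337.87 + 105.28 = 2101.49
ΣP(Period 1)·Q(Period 0) = 1.19×383 + 4.22×63 + 3.53×335 + 3.76×23 = 455.77 + 265.86 + 1182.55 + 86.48 = 1990.66
Index = 2101.49 / 1990.66 × 100 = 105.5675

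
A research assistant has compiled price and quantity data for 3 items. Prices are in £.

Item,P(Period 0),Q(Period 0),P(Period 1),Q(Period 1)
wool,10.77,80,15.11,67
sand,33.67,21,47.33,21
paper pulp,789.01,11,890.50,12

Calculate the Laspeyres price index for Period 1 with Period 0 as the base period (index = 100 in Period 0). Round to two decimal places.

Laspeyres price index uses base-period quantities as weights.
ΣP(Period 1)·Q(Period 0) = 15.11×80 + 47.33×21 + 890.50×11 = 1208.8 + 993.93 + 9795.5 = 11998.23
ΣP(Period 0)·Q(Period 0) = 10.77×80 + 33.67×21 + 789.01×11 = 861.6 + 707.07 + 8679.11 = 10247.78
Index = 11998.23 / 10247.78 × 100 = 117.0813

117.08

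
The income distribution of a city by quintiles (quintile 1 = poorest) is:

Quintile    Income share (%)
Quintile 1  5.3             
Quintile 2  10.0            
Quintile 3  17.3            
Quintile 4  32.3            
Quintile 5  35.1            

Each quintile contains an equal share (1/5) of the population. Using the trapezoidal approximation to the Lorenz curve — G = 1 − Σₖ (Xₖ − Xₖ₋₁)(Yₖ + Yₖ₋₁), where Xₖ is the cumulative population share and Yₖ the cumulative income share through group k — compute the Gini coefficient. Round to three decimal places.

0.328

Cumulative income shares Yₖ: 0.0530, 0.1530, 0.3260, 0.6490, 1.0000
Σ (Xₖ−Xₖ₋₁)(Yₖ+Yₖ₋₁) = (1/5)(0.0530+0.0000) + (1/5)(0.1530+0.0530) + (1/5)(0.3260+0.1530) + (1/5)(0.6490+0.3260) + (1/5)(1.0000+0.6490)
  = 0.0106 + 0.0412 + 0.0958 + 0.1950 + 0.3298 = 0.6724
G = 1 − 0.6724 = 0.3276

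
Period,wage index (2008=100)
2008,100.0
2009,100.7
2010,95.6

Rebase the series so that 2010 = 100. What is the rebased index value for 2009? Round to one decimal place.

105.3

Rebased(2009) = 100.7 / 95.6 × 100 = 105.3347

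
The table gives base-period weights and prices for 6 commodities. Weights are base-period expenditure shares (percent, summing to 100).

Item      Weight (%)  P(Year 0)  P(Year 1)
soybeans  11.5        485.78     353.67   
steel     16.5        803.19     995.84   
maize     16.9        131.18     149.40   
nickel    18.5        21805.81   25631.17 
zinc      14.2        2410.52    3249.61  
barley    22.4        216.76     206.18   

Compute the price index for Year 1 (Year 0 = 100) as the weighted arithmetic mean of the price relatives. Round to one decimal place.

110.3

soybeans: 11.5 × (353.67/485.78) = 11.5 × 0.728046 = 8.3725
steel: 16.5 × (995.84/803.19) = 16.5 × 1.239856 = 20.4576
maize: 16.9 × (149.40/131.18) = 16.9 × 1.138893 = 19.2473
nickel: 18.5 × (25631.17/21805.81) = 18.5 × 1.175428 = 21.7454
zinc: 14.2 × (3249.61/2410.52) = 14.2 × 1.348095 = 19.1429
barley: 22.4 × (206.18/216.76) = 22.4 × 0.951190 = 21.3067
Index = Σ wᵢ·(p₁ᵢ/p₀ᵢ) = 8.3725 + 20.4576 + 19.2473 + 21.7454 + 19.1429 + 21.3067 = 110.2725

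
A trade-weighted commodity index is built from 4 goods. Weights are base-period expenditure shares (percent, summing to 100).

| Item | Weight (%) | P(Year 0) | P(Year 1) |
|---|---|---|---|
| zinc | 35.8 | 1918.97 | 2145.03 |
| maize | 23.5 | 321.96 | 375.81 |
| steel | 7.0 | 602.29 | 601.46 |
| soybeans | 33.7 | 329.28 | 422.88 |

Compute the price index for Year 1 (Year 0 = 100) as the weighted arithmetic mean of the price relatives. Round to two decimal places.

zinc: 35.8 × (2145.03/1918.97) = 35.8 × 1.117803 = 40.0173
maize: 23.5 × (375.81/321.96) = 23.5 × 1.167257 = 27.4305
steel: 7.0 × (601.46/602.29) = 7.0 × 0.998622 = 6.9904
soybeans: 33.7 × (422.88/329.28) = 33.7 × 1.284257 = 43.2794
Index = Σ wᵢ·(p₁ᵢ/p₀ᵢ) = 40.0173 + 27.4305 + 6.9904 + 43.2794 = 117.7177

117.72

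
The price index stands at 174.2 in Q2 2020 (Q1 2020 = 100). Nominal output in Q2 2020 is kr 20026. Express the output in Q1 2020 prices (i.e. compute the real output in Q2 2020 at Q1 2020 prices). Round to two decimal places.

Real = Nominal ÷ (Index/100) = 20026 ÷ (174.2/100)
     = 20026 ÷ 1.742 = 11495.9816

11495.98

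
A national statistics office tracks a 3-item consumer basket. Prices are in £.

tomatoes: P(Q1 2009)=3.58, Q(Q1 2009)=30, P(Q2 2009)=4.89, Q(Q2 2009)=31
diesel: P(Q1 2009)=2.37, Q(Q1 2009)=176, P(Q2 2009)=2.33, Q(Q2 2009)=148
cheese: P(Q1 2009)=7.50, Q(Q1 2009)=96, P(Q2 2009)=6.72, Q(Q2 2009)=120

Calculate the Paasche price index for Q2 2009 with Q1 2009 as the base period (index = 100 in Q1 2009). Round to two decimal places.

Paasche price index uses current-period quantities as weights.
ΣP(Q2 2009)·Q(Q2 2009) = 4.89×31 + 2.33×148 + 6.72×120 = 151.59 + 344.84 + 806.4 = 1302.83
ΣP(Q1 2009)·Q(Q2 2009) = 3.58×31 + 2.37×148 + 7.50×120 = 110.98 + 350.76 + 900 = 1361.74
Index = 1302.83 / 1361.74 × 100 = 95.6739

95.67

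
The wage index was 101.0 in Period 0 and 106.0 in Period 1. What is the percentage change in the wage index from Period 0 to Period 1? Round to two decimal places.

4.95%

Change = (106.0 − 101.0) / 101.0 × 100
       = 5.0 / 101.0 × 100 = 4.9505%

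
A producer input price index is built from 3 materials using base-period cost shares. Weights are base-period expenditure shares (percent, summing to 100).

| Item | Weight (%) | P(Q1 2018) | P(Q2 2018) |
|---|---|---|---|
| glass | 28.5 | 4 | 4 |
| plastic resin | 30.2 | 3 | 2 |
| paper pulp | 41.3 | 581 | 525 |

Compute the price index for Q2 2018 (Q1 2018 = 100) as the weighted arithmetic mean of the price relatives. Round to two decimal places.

85.95

glass: 28.5 × (4/4) = 28.5 × 1.000000 = 28.5000
plastic resin: 30.2 × (2/3) = 30.2 × 0.666667 = 20.1333
paper pulp: 41.3 × (525/581) = 41.3 × 0.903614 = 37.3193
Index = Σ wᵢ·(p₁ᵢ/p₀ᵢ) = 28.5000 + 20.1333 + 37.3193 = 85.9526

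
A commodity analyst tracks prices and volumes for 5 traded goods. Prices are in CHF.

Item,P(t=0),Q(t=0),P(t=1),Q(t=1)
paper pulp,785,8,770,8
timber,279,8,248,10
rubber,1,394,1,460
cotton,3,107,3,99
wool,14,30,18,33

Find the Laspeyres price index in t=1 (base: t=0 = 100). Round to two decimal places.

Laspeyres price index uses base-period quantities as weights.
ΣP(t=1)·Q(t=0) = 770×8 + 248×8 + 1×394 + 3×107 + 18×30 = 6160 + 1984 + 394 + 321 + 540 = 9399
ΣP(t=0)·Q(t=0) = 785×8 + 279×8 + 1×394 + 3×107 + 14×30 = 6280 + 2232 + 394 + 321 + 420 = 9647
Index = 9399 / 9647 × 100 = 97.4293

97.43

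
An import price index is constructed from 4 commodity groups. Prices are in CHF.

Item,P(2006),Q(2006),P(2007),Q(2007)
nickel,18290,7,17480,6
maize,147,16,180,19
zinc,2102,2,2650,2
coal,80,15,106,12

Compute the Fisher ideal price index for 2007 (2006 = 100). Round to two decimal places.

Laspeyres component (base-period weights):
ΣP(2007)Q(2006) = 17480×7 + 180×16 + 2650×2 + 106×15 = 122360 + 2880 + 5300 + 1590 = 132130
ΣP(2006)Q(2006) = 18290×7 + 147×16 + 2102×2 + 80×15 = 128030 + 2352 + 4204 + 1200 = 135786
L = 132130 / 135786 × 100 = 97.3075
Paasche component (current-period weights):
ΣP(2007)Q(2007) = 17480×6 + 180×19 + 2650×2 + 106×12 = 104880 + 3420 + 5300 + 1272 = 114872
ΣP(2006)Q(2007) = 18290×6 + 147×19 + 2102×2 + 80×12 = 109740 + 2793 + 4204 + 960 = 117697
P = 114872 / 117697 × 100 = 97.5998
Fisher = √(L × P) = √(97.3075 × 97.5998) = 97.4535

97.45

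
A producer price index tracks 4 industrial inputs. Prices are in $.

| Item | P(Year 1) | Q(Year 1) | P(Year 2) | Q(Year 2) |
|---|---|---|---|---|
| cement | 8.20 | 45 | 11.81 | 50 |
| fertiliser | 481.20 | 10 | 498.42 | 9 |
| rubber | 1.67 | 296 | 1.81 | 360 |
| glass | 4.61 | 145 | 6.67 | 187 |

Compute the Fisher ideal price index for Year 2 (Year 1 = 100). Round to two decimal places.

Laspeyres component (base-period weights):
ΣP(Year 2)Q(Year 1) = 11.81×45 + 498.42×10 + 1.81×296 + 6.67×145 = 531.45 + 4984.2 + 535.76 + 967.15 = 7018.56
ΣP(Year 1)Q(Year 1) = 8.20×45 + 481.20×10 + 1.67×296 + 4.61×145 = 369 + 4812 + 494.32 + 668.45 = 6343.77
L = 7018.56 / 6343.77 × 100 = 110.6371
Paasche component (current-period weights):
ΣP(Year 2)Q(Year 2) = 11.81×50 + 498.42×9 + 1.81×360 + 6.67×187 = 590.5 + 4485.78 + 651.6 + 1247.29 = 6975.17
ΣP(Year 1)Q(Year 2) = 8.20×50 + 481.20×9 + 1.67×360 + 4.61×187 = 410 + 4330.8 + 601.2 + 862.07 = 6204.07
P = 6975.17 / 6204.07 × 100 = 112.4289
Fisher = √(L × P) = √(110.6371 × 112.4289) = 111.5294

111.53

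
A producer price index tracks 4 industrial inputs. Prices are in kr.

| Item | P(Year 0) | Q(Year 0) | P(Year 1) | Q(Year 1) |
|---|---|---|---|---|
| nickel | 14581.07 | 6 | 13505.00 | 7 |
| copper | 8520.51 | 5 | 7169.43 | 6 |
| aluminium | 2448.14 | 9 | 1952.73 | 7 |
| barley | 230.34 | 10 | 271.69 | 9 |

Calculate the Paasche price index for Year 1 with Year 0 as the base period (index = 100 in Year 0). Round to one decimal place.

89.1

Paasche price index uses current-period quantities as weights.
ΣP(Year 1)·Q(Year 1) = 13505.00×7 + 7169.43×6 + 1952.73×7 + 271.69×9 = 94535 + 43016.58 + 13669.11 + 2445.21 = 153665.9
ΣP(Year 0)·Q(Year 1) = 14581.07×7 + 8520.51×6 + 2448.14×7 + 230.34×9 = 102067.49 + 51123.06 + 17136.98 + 2073.06 = 172400.59
Index = 153665.9 / 172400.59 × 100 = 89.1330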